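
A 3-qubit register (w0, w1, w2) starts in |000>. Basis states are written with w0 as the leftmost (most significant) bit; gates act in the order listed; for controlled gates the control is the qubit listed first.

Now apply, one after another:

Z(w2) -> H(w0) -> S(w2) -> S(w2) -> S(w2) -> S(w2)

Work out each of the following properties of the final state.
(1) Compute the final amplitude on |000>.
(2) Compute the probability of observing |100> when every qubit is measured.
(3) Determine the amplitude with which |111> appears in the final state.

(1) The final state's coefficient on |000> equals sqrt(2)/2.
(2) A full measurement returns |100> with probability 1/2.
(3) |111> carries amplitude 0 in the final state.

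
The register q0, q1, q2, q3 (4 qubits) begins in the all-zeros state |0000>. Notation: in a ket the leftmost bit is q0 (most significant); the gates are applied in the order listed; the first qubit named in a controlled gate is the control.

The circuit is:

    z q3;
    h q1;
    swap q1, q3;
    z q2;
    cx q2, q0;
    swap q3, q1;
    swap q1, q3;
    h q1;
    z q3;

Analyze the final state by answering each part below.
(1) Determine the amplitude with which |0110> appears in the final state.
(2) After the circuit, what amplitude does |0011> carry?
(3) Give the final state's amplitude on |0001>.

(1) The final state's coefficient on |0110> equals 0.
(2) The amplitude on |0011> is 0.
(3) |0001> carries amplitude -1/2 in the final state.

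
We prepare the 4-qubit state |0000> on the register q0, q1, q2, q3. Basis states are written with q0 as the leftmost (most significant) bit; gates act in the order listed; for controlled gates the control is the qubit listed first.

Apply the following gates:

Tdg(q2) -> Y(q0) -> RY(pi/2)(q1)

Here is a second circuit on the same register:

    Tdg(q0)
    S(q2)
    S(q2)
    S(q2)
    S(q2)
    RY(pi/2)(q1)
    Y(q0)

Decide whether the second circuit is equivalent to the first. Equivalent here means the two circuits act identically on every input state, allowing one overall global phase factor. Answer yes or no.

No — the two circuits implement different unitaries, even allowing a global phase.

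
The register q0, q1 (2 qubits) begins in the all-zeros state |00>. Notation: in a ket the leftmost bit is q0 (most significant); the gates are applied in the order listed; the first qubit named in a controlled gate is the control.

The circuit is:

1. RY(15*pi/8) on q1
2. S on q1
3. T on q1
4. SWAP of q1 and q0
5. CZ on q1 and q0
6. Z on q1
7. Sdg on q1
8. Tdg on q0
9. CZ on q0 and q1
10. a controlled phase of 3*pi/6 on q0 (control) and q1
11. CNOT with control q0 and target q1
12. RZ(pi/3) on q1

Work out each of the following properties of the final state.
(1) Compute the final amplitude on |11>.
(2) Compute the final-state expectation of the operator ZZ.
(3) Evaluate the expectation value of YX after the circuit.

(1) |11> carries amplitude exp(2*I*pi/3)*sin(pi/16) in the final state.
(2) The observable ZZ averages to 1.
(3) In the final state, YX has expectation -sqrt(2 - sqrt(2))/4.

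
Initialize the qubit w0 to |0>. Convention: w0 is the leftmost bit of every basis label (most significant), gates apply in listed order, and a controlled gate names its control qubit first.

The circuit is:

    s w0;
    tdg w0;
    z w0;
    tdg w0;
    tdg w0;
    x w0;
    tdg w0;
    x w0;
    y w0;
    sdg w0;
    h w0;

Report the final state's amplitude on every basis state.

The final amplitudes are -sqrt(2)*exp(3*I*pi/4)/2 on |0>, sqrt(2)*exp(3*I*pi/4)/2 on |1>.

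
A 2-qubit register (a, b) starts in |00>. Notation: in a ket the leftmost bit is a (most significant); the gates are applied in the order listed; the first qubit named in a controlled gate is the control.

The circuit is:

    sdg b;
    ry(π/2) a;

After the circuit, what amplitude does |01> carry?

The amplitude on |01> is 0.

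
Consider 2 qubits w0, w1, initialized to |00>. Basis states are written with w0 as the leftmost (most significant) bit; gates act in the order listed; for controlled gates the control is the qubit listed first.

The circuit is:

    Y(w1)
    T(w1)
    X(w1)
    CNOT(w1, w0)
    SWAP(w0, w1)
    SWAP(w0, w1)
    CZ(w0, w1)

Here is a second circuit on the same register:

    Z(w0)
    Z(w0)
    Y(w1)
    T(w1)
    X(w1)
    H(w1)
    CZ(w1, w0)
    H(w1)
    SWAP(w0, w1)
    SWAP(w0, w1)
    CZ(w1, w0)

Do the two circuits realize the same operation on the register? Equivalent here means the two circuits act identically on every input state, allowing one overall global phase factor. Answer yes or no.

No, they are not equivalent — no single phase factor reconciles the two unitaries.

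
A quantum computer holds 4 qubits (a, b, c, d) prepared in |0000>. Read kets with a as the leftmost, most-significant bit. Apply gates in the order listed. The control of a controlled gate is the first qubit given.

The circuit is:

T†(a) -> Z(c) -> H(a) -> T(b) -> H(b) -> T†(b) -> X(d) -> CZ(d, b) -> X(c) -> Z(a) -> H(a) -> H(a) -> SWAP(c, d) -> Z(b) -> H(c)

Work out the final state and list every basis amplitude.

The final amplitudes are 0 on |0000>, sqrt(2)/4 on |0001>, 0 on |0010>, -sqrt(2)/4 on |0011>, 0 on |0100>, -sqrt(2)*exp(3*I*pi/4)/4 on |0101>, 0 on |0110>, sqrt(2)*exp(3*I*pi/4)/4 on |0111>, 0 on |1000>, -sqrt(2)/4 on |1001>, 0 on |1010>, sqrt(2)/4 on |1011>, 0 on |1100>, sqrt(2)*exp(3*I*pi/4)/4 on |1101>, 0 on |1110>, -sqrt(2)*exp(3*I*pi/4)/4 on |1111>.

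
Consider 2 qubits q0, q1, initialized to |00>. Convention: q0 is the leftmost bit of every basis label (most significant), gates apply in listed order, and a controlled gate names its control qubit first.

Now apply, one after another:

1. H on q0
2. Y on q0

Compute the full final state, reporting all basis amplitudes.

The resulting statevector has amplitude -sqrt(2)*I/2 on |00>, 0 on |01>, sqrt(2)*I/2 on |10>, 0 on |11>.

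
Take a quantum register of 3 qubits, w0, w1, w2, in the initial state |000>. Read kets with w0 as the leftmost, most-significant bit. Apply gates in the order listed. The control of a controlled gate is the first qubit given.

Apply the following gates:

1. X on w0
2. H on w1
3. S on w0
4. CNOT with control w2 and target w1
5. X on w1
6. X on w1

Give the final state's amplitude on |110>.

The final state's coefficient on |110> equals sqrt(2)*I/2. Key observation: the block from step 5 through step 6 cancels to the identity and can be dropped.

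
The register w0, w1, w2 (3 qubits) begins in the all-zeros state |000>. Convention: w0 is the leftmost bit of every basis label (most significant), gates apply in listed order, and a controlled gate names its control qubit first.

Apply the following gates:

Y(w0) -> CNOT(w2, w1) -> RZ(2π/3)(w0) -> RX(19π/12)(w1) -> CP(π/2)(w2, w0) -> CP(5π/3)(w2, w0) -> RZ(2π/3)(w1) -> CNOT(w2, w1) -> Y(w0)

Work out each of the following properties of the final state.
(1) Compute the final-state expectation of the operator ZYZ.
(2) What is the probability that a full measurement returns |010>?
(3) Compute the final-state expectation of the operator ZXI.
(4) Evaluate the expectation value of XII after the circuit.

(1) The observable ZYZ averages to -sqrt(6)/8 - sqrt(2)/8.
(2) A full measurement returns |010> with probability -sqrt(6)/8 + sqrt(2)/8 + 1/2.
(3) In the final state, ZXI has expectation -3*sqrt(2)/8 - sqrt(6)/8.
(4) The expectation value of XII is 0.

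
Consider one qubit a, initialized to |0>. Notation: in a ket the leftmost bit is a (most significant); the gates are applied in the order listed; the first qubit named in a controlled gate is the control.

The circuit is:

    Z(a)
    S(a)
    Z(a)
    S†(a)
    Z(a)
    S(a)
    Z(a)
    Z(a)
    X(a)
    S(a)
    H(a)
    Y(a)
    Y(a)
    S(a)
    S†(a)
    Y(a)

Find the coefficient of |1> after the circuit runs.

|1> carries amplitude -sqrt(2)/2 in the final state.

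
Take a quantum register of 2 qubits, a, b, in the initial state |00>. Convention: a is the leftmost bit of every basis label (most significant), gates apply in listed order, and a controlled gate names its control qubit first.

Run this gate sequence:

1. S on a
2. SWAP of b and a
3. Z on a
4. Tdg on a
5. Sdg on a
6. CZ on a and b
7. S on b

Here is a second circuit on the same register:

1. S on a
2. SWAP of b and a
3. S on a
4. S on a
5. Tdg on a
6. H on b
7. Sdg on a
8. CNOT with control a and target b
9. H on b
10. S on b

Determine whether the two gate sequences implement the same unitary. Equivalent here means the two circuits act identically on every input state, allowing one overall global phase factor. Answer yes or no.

Yes — the two circuits implement the same unitary up to a global phase.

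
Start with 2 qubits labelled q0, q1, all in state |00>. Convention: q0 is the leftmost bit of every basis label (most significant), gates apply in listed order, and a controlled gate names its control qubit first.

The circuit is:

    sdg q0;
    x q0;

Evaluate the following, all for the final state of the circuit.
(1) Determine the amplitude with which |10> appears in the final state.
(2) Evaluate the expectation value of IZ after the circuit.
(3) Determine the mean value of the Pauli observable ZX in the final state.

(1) |10> carries amplitude 1 in the final state.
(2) The observable IZ averages to 1.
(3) In the final state, ZX has expectation 0.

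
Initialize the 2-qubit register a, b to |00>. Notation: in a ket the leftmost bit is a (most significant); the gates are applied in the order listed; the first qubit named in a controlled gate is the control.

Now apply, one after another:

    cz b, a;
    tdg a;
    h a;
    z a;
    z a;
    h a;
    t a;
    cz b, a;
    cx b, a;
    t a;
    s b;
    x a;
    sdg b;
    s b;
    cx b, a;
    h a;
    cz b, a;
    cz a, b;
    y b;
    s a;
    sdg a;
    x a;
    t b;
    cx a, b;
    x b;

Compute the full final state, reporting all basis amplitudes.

The final amplitudes are -sqrt(2)*exp(3*I*pi/4)/2 on |00>, 0 on |01>, 0 on |10>, sqrt(2)*exp(3*I*pi/4)/2 on |11>. Key observation: the block from step 2 through step 7 cancels to the identity and can be dropped.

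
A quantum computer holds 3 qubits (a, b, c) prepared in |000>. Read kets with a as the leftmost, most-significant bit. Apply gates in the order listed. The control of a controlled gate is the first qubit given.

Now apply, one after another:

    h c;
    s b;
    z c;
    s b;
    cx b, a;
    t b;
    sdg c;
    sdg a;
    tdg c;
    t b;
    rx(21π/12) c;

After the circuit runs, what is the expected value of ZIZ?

The expectation value of ZIZ is -1/2.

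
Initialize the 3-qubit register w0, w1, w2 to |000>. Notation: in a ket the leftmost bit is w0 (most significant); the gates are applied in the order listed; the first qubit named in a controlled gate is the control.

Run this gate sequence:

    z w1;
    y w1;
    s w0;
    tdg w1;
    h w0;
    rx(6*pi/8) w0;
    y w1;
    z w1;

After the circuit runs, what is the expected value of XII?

The expectation value of XII is 1.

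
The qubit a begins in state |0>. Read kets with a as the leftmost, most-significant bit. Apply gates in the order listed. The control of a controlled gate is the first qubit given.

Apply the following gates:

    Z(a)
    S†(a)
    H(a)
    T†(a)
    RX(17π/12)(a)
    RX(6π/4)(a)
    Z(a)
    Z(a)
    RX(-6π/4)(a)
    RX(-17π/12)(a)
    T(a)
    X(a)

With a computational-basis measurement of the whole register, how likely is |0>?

The probability of measuring |0> is 1/2.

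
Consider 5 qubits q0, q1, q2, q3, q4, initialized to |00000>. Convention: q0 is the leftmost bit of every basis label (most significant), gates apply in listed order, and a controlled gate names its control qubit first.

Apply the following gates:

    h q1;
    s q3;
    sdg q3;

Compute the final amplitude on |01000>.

The final state's coefficient on |01000> equals sqrt(2)/2.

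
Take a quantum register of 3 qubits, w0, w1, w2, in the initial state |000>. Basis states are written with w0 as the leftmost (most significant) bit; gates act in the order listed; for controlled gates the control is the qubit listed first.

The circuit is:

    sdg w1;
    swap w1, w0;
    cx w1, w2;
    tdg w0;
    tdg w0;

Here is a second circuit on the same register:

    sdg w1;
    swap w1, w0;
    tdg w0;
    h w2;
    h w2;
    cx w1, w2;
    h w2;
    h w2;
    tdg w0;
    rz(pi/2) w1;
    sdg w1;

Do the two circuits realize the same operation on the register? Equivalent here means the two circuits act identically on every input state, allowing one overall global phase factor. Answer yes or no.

Yes, they are equivalent — the unitaries differ by at most a global phase.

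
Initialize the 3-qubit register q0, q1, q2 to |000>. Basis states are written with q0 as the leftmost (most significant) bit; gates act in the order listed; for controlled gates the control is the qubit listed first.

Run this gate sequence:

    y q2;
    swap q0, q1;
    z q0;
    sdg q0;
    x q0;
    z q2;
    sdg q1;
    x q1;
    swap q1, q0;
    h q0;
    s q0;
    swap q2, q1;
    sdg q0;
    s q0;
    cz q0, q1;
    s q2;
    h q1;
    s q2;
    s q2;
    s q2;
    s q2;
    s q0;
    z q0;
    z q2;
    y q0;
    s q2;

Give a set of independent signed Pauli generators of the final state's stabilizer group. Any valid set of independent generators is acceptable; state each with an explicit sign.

One valid set of independent stabilizer generators is -XII, -IXI, -IIZ (any independent generating set of the same group is equally correct). Key observation: gates 18-21 undo each other exactly, leaving only the rest of the circuit to track.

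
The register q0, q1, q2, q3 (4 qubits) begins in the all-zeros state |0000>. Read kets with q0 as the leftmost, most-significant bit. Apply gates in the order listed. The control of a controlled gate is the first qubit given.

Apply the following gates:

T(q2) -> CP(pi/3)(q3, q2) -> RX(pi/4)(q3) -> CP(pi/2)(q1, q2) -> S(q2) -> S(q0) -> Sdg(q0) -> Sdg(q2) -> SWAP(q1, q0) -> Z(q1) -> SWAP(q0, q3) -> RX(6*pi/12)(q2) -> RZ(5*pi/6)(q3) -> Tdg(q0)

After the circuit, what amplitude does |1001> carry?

The amplitude on |1001> is 0.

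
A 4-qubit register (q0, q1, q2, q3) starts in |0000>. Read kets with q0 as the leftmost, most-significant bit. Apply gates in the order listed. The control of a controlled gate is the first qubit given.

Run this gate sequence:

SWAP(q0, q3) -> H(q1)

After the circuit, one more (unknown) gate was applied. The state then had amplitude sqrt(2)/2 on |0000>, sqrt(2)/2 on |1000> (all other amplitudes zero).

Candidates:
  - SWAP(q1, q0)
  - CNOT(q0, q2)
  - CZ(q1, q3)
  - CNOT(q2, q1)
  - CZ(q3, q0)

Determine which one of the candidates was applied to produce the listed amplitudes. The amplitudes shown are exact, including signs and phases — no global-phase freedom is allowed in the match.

The applied gate was SWAP(q1, q0).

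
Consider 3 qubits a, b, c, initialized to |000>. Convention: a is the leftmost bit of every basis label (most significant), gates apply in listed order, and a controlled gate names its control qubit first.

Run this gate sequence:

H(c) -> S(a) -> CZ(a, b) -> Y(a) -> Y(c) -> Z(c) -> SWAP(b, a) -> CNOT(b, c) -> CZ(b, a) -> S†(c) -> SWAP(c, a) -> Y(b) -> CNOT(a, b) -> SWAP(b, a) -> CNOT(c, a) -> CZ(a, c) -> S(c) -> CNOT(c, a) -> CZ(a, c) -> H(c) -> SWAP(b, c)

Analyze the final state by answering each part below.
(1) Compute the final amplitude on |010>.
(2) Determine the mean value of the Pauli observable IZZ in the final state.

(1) |010> carries amplitude -I/2 in the final state.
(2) The expectation value of IZZ is 0.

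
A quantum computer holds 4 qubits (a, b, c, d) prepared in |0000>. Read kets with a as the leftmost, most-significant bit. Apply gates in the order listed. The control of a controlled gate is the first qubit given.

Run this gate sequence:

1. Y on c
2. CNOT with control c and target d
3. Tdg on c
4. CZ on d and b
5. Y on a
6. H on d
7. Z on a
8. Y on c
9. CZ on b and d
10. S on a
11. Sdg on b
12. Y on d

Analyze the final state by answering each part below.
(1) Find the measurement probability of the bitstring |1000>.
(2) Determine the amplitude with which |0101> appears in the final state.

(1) Outcome |1000> occurs with probability 1/2.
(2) The final state's coefficient on |0101> equals 0.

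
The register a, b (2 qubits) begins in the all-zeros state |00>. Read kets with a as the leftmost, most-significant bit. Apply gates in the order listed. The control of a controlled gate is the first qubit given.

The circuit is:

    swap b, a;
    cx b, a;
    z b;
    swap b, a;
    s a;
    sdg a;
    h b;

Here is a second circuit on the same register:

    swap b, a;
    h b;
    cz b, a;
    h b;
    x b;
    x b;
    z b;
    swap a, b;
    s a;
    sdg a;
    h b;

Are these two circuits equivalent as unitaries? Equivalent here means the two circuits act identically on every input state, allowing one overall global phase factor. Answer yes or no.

No — the two circuits implement different unitaries, even allowing a global phase.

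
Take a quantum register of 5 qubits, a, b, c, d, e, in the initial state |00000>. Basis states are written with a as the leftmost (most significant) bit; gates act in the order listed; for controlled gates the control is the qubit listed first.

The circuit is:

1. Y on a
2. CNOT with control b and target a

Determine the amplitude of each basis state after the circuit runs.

The final amplitudes are I on |10000>, and 0 on every other basis state.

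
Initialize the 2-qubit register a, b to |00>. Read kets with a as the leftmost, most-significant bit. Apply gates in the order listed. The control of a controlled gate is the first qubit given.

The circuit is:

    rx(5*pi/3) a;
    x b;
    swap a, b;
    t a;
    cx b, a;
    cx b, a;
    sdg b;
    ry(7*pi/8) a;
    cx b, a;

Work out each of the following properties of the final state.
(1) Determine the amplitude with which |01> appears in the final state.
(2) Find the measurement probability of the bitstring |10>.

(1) The final state's coefficient on |01> equals -exp(I*pi/4)*sin(pi/16)/2. Key observation: the block from step 5 through step 6 cancels to the identity and can be dropped.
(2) A full measurement returns |10> with probability 3/8 - 3*sqrt(sqrt(2) + 2)/16.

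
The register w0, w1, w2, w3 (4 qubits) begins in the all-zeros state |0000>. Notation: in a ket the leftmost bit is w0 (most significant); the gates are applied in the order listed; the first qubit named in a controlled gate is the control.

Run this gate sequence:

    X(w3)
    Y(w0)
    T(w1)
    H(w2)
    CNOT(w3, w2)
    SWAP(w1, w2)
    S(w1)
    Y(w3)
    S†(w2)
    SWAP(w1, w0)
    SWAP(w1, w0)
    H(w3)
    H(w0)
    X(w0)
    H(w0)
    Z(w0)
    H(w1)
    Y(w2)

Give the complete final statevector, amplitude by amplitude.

The resulting statevector has amplitude sqrt(2)*(-1 + I)/4 on |1010>, sqrt(2)*(-1 + I)/4 on |1011>, sqrt(2)*(1 + I)/4 on |1110>, sqrt(2)*(1 + I)/4 on |1111>, and 0 on every other basis state. Key observation: gates 13-16 undo each other exactly, leaving only the rest of the circuit to track.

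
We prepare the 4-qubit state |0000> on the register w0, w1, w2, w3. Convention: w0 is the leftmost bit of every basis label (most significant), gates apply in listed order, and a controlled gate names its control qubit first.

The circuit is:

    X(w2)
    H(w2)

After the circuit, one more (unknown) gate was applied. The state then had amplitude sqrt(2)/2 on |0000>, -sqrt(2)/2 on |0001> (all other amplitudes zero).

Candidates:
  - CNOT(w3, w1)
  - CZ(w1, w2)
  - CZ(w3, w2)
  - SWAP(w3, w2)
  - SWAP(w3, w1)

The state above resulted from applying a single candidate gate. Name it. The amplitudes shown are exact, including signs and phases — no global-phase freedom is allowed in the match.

It was SWAP(w3, w2) that produced the state shown.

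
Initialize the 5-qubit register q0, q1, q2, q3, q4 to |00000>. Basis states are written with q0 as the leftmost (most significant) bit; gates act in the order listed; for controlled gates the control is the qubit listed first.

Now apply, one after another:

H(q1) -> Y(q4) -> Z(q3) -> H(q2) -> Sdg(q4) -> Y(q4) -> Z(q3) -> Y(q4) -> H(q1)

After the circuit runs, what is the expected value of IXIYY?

The observable IXIYY averages to 0.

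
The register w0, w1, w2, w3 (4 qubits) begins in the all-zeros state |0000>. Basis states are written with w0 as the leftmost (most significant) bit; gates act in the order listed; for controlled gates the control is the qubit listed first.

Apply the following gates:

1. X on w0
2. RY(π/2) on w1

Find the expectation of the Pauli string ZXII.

The expectation value of ZXII is -1.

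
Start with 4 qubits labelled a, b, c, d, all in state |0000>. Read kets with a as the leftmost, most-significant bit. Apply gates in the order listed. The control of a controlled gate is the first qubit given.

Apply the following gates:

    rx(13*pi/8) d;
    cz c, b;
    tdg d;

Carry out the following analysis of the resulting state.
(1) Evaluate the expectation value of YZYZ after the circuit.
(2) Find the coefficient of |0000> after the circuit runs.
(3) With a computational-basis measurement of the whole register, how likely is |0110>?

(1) In the final state, YZYZ has expectation 0.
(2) |0000> carries amplitude -cos(3*pi/16) in the final state.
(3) A full measurement returns |0110> with probability 0.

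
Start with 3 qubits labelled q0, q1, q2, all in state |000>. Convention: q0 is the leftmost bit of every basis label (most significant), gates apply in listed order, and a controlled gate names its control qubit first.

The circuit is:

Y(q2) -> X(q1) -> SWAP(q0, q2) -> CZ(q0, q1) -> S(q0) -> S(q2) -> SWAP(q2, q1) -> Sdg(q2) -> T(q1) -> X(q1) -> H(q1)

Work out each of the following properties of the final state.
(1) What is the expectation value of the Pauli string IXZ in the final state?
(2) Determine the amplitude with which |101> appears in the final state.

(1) The expectation value of IXZ is 1.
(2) |101> carries amplitude -sqrt(2)*I/2 in the final state.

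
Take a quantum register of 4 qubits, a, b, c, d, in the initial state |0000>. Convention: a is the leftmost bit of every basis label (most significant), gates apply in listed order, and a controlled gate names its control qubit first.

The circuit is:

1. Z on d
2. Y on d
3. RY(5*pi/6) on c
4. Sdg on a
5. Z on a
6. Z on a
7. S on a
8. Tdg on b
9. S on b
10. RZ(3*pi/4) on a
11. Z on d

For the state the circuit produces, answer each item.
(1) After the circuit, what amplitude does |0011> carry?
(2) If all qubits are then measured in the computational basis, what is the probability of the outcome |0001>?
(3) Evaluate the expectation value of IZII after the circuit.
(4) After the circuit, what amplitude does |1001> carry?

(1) |0011> carries amplitude (-sqrt(6) - sqrt(2))*exp(I*pi/8)/4 in the final state. Key observation: the block from step 4 through step 7 cancels to the identity and can be dropped.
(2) The probability of measuring |0001> is 1/2 - sqrt(3)/4.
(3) The observable IZII averages to 1.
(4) The amplitude on |1001> is 0.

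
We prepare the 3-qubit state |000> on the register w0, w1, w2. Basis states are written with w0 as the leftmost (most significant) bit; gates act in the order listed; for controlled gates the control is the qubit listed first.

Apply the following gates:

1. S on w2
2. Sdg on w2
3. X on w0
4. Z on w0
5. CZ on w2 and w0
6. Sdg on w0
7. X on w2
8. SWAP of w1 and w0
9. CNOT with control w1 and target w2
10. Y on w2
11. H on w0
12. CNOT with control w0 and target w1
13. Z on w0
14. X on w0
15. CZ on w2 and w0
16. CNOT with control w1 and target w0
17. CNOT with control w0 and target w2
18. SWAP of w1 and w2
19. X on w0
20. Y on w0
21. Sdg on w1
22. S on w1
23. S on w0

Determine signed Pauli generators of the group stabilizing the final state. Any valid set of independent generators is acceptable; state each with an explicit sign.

The stabilizer group can be generated by +IIX, +ZII, -IZI, among other valid generating sets.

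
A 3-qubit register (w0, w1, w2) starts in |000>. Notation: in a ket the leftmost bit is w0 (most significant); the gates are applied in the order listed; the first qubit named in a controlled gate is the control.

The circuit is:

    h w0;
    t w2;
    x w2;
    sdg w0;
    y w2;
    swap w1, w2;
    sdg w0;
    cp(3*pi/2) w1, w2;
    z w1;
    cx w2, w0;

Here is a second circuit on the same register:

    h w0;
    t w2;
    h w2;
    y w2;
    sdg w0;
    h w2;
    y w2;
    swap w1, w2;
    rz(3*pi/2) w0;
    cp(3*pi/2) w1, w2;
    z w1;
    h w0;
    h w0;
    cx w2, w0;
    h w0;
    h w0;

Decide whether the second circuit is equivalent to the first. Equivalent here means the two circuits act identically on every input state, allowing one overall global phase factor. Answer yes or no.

No — the two circuits implement different unitaries, even allowing a global phase.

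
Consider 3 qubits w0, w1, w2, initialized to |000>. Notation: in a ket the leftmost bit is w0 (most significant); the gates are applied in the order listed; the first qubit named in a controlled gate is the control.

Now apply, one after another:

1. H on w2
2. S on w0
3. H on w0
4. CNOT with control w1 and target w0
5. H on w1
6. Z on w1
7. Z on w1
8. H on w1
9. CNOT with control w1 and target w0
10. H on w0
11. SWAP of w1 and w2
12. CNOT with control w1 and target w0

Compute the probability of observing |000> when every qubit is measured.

Outcome |000> occurs with probability 1/2. Key observation: the block from step 3 through step 10 cancels to the identity and can be dropped.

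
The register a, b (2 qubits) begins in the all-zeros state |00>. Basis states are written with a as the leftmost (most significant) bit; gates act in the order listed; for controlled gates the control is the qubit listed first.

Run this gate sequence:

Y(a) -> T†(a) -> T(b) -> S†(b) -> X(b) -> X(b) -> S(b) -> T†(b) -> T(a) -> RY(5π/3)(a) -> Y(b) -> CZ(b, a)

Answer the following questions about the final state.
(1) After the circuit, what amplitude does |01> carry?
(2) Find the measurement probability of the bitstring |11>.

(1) |01> carries amplitude 1/2 in the final state. Key observation: gates 2-9 undo each other exactly, leaving only the rest of the circuit to track.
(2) Outcome |11> occurs with probability 3/4.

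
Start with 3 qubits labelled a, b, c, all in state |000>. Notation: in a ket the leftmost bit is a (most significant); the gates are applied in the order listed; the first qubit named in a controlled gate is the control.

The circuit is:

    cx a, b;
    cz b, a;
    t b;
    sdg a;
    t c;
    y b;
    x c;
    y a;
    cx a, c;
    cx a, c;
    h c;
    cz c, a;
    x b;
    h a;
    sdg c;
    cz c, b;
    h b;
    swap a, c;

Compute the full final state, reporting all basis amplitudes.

The resulting statevector has amplitude -sqrt(2)/4 on |000>, sqrt(2)/4 on |001>, -sqrt(2)/4 on |010>, sqrt(2)/4 on |011>, sqrt(2)*I/4 on |100>, -sqrt(2)*I/4 on |101>, sqrt(2)*I/4 on |110>, -sqrt(2)*I/4 on |111>.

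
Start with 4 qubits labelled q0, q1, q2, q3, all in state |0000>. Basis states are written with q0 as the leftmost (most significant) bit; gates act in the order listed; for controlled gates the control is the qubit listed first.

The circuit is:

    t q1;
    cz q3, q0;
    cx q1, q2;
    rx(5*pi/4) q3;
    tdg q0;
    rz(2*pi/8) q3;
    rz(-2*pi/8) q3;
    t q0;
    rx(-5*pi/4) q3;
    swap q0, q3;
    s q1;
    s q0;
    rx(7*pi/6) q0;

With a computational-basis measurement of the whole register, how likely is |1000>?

Outcome |1000> occurs with probability sqrt(3)/4 + 1/2. Key observation: steps 4-9 multiply out to the identity, so the circuit reduces to the remaining gates.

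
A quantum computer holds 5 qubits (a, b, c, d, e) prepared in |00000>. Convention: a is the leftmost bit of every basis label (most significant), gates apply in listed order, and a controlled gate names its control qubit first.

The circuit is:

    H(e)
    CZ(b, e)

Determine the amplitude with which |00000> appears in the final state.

The amplitude on |00000> is sqrt(2)/2.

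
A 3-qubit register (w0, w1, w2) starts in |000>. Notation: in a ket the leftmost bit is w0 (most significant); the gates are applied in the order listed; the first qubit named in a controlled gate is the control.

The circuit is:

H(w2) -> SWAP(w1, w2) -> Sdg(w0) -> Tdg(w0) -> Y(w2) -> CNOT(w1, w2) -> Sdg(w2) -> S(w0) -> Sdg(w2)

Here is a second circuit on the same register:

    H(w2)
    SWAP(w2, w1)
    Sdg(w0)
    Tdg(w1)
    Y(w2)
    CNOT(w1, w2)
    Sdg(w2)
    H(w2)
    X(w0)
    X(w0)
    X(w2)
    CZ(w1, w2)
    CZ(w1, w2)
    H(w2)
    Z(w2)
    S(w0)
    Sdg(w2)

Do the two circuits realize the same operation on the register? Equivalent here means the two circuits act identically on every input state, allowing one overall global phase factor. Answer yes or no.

No, they are not equivalent — no single phase factor reconciles the two unitaries.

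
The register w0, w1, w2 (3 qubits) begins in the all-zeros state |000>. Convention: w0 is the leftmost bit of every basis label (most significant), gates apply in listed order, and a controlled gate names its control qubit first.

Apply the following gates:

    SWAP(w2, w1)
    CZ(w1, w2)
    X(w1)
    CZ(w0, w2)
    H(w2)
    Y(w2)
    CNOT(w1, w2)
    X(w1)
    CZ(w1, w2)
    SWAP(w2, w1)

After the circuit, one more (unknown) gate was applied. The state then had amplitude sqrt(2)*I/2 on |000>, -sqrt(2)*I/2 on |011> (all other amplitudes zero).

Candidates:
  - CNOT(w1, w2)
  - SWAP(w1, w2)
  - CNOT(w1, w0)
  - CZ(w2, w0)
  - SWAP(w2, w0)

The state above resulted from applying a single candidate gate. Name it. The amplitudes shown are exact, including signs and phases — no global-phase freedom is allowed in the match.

The unique candidate consistent with the amplitudes is CNOT(w1, w2).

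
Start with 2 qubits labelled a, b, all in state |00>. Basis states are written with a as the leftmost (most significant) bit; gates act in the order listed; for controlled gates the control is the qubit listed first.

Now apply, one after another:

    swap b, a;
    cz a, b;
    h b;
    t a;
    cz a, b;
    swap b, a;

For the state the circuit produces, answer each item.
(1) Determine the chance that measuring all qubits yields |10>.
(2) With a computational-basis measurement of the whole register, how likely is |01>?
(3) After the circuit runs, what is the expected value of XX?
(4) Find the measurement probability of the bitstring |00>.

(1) The probability of measuring |10> is 1/2.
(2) A full measurement returns |01> with probability 0.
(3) The expectation value of XX is 0.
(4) The probability of measuring |00> is 1/2.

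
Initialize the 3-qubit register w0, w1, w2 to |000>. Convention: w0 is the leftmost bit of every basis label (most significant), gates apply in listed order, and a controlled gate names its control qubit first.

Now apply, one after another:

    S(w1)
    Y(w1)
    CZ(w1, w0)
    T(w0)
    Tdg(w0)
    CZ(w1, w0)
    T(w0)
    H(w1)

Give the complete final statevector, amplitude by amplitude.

The final amplitudes are sqrt(2)*I/2 on |000>, -sqrt(2)*I/2 on |010>, and 0 on every other basis state. Key observation: steps 3-6 multiply out to the identity, so the circuit reduces to the remaining gates.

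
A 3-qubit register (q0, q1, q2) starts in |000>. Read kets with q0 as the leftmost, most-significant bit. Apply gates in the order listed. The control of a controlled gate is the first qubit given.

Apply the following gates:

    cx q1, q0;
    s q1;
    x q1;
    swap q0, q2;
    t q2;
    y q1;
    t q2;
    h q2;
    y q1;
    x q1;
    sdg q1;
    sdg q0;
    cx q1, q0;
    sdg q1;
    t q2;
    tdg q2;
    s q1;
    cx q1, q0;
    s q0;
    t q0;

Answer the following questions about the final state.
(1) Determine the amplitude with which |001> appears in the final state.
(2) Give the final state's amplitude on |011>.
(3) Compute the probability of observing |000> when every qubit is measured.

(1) |001> carries amplitude sqrt(2)/2 in the final state.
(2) |011> carries amplitude 0 in the final state.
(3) The probability of measuring |000> is 1/2.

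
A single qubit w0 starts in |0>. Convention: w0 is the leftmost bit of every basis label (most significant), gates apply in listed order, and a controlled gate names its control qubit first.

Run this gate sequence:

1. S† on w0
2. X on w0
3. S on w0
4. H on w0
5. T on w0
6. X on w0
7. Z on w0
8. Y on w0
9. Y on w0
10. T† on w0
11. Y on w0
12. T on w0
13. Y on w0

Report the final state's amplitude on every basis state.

The resulting statevector has amplitude sqrt(2)/2 on |0>, -sqrt(2)*exp(I*pi/4)/2 on |1>.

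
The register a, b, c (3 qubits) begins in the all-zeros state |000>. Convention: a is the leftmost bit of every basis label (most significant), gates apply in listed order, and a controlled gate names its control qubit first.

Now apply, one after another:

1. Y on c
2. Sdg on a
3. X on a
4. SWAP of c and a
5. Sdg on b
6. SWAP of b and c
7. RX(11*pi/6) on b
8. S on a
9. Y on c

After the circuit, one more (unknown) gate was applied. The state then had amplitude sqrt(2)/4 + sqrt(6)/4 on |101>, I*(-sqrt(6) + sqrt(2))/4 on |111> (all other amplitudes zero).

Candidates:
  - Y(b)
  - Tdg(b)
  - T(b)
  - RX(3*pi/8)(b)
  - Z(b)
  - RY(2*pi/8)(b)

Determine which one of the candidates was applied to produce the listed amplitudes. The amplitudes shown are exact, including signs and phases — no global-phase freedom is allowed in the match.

It was Y(b) that produced the state shown.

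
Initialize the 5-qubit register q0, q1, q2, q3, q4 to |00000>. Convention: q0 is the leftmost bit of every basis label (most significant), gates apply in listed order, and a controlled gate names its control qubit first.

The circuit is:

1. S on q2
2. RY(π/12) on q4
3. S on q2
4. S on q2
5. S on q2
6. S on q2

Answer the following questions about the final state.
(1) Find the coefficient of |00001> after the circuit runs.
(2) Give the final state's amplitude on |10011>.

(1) The final state's coefficient on |00001> equals -sqrt(6 - 3*sqrt(2))/4 + sqrt(sqrt(2) + 2)/4. Key observation: steps 3-6 multiply out to the identity, so the circuit reduces to the remaining gates.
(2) The final state's coefficient on |10011> equals 0.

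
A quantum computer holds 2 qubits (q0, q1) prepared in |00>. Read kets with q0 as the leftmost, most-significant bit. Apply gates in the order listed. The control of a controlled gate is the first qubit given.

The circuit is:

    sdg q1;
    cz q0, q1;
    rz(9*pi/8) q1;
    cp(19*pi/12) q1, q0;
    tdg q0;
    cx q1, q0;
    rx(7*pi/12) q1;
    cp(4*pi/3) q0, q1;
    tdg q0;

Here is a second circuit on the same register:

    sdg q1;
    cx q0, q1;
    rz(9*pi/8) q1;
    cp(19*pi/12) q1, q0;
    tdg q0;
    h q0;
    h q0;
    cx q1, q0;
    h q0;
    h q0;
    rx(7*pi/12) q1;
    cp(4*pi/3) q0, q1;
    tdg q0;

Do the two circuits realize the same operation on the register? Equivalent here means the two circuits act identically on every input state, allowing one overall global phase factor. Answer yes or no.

No — the two circuits implement different unitaries, even allowing a global phase.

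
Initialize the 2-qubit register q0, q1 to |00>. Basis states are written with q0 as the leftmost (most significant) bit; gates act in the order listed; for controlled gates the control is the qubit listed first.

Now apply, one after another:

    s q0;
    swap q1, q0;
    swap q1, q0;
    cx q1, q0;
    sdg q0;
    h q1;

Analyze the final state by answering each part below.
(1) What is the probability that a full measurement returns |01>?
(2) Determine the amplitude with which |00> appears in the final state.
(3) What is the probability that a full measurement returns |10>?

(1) A full measurement returns |01> with probability 1/2.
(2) The final state's coefficient on |00> equals sqrt(2)/2.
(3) The probability of measuring |10> is 0.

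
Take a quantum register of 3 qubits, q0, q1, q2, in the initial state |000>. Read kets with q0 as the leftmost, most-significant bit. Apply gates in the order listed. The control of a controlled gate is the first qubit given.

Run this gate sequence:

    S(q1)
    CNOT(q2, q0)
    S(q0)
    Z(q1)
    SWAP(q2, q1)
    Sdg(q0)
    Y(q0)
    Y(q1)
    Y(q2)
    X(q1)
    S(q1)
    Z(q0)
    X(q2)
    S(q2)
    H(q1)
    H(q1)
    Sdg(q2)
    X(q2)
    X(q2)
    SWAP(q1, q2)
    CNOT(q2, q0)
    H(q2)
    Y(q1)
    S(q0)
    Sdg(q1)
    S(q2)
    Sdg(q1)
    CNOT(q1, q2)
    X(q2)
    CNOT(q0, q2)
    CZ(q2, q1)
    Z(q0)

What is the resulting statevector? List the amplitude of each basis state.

The final amplitudes are sqrt(2)/2 on |110>, sqrt(2)*I/2 on |111>, and 0 on every other basis state. Key observation: steps 13-18 multiply out to the identity, so the circuit reduces to the remaining gates.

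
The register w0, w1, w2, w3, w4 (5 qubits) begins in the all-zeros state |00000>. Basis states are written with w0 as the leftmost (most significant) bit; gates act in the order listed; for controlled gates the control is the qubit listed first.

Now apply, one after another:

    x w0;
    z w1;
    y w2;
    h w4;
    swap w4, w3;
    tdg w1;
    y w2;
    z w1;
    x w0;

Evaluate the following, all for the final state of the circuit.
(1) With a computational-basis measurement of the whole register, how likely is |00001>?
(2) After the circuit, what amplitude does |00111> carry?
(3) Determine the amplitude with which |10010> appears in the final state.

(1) Outcome |00001> occurs with probability 0.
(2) The final state's coefficient on |00111> equals 0.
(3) The final state's coefficient on |10010> equals 0.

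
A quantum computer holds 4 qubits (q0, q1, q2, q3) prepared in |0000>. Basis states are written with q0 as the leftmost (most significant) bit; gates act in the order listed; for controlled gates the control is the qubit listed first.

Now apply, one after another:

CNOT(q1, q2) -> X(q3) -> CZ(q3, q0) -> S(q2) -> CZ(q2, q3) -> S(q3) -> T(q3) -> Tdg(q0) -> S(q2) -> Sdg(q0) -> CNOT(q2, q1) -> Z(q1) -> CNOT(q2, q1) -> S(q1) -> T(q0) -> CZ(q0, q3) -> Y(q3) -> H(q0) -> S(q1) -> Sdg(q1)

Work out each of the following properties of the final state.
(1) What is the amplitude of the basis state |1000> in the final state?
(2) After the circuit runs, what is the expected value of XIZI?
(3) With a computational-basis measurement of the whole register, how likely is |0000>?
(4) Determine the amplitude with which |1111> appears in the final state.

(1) The final state's coefficient on |1000> equals sqrt(2)*exp(I*pi/4)/2.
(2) In the final state, XIZI has expectation 1.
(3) Outcome |0000> occurs with probability 1/2.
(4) The final state's coefficient on |1111> equals 0.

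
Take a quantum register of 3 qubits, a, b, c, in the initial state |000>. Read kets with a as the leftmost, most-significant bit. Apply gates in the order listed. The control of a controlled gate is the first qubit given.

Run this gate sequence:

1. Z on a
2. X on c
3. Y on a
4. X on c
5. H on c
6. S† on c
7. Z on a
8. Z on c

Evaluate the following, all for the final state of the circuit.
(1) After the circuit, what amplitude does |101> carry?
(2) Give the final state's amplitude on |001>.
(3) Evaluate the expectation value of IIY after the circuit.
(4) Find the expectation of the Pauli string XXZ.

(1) |101> carries amplitude sqrt(2)/2 in the final state.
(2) The final state's coefficient on |001> equals 0.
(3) The expectation value of IIY is 1.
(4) The expectation value of XXZ is 0.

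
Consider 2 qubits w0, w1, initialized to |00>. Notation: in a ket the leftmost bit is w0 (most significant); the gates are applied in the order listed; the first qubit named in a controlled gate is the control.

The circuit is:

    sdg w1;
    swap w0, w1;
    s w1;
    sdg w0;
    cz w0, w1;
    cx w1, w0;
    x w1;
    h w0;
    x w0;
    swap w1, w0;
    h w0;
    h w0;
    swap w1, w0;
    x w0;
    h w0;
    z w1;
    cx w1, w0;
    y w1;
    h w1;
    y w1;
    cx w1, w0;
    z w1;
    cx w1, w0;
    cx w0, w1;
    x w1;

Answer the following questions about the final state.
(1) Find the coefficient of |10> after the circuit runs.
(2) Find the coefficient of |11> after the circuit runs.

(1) |10> carries amplitude sqrt(2)/2 in the final state. Key observation: the block from step 8 through step 15 cancels to the identity and can be dropped.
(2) The amplitude on |11> is sqrt(2)/2.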